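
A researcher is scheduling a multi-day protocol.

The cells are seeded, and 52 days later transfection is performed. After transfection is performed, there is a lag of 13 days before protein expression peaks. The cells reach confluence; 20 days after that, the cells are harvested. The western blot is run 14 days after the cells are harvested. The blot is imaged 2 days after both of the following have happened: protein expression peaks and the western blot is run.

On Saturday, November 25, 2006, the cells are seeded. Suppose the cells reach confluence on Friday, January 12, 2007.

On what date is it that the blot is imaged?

Saturday, February 17, 2007

The cells are seeded: Nov 25, 2006.
Transfection is performed: Nov 25, 2006 + 52 days = Jan 16, 2007.
Protein expression peaks: Jan 16, 2007 + 13 days = Jan 29, 2007.
The cells reach confluence: Jan 12, 2007.
The cells are harvested: Jan 12, 2007 + 20 days = Feb 1, 2007.
The western blot is run: Feb 1, 2007 + 14 days = Feb 15, 2007.
Both prerequisites met — protein expression peaks (Jan 29, 2007), the western blot is run (Feb 15, 2007); the later is Feb 15, 2007.
The blot is imaged: Feb 15, 2007 + 2 days = Feb 17, 2007.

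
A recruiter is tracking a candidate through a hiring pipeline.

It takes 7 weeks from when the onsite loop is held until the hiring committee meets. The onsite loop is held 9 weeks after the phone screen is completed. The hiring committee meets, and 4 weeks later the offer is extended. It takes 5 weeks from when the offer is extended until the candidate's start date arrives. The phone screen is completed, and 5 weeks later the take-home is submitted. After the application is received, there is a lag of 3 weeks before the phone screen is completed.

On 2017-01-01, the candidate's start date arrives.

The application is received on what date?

The candidate's start date arrives: Jan 1, 2017.
The offer is extended: Jan 1, 2017 − 5 weeks = Nov 27, 2016.
The hiring committee meets: Nov 27, 2016 − 4 weeks = Oct 30, 2016.
The onsite loop is held: Oct 30, 2016 − 7 weeks = Sep 11, 2016.
The phone screen is completed: Sep 11, 2016 − 9 weeks = Jul 10, 2016.
The application is received: Jul 10, 2016 − 3 weeks = Jun 19, 2016.

2016-06-19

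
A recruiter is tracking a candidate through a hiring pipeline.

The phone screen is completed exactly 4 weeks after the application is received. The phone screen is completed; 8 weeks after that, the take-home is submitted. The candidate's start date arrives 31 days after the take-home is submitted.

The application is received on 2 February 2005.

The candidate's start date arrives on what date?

28 May 2005

The application is received: Feb 2, 2005.
The phone screen is completed: Feb 2, 2005 + 4 weeks = Mar 2, 2005.
The take-home is submitted: Mar 2, 2005 + 8 weeks = Apr 27, 2005.
The candidate's start date arrives: Apr 27, 2005 + 31 days = May 28, 2005.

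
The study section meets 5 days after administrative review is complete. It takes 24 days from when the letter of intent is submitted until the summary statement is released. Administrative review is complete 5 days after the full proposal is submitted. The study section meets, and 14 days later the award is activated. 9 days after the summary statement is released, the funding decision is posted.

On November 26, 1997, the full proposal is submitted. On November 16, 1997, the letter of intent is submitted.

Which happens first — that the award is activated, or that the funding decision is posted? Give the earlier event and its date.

The funding decision is posted — December 19, 1997

The full proposal is submitted: Nov 26, 1997.
Administrative review is complete: Nov 26, 1997 + 5 days = Dec 1, 1997.
The study section meets: Dec 1, 1997 + 5 days = Dec 6, 1997.
The award is activated: Dec 6, 1997 + 14 days = Dec 20, 1997.
The letter of intent is submitted: Nov 16, 1997.
The summary statement is released: Nov 16, 1997 + 24 days = Dec 10, 1997.
The funding decision is posted: Dec 10, 1997 + 9 days = Dec 19, 1997.
Comparing: the award is activated on Dec 20, 1997 vs the funding decision is posted on Dec 19, 1997. Earlier: the funding decision is posted.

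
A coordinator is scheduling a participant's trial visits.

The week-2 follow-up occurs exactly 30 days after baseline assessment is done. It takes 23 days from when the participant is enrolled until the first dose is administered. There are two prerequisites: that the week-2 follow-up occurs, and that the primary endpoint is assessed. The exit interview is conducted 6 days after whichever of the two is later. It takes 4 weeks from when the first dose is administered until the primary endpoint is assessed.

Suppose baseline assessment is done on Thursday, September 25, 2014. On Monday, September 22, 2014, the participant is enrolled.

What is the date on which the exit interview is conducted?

Tuesday, November 18, 2014

Baseline assessment is done: Sep 25, 2014.
The week-2 follow-up occurs: Sep 25, 2014 + 30 days = Oct 25, 2014.
The participant is enrolled: Sep 22, 2014.
The first dose is administered: Sep 22, 2014 + 23 days = Oct 15, 2014.
The primary endpoint is assessed: Oct 15, 2014 + 4 weeks = Nov 12, 2014.
Both prerequisites met — the week-2 follow-up occurs (Oct 25, 2014), the primary endpoint is assessed (Nov 12, 2014); the later is Nov 12, 2014.
The exit interview is conducted: Nov 12, 2014 + 6 days = Nov 18, 2014.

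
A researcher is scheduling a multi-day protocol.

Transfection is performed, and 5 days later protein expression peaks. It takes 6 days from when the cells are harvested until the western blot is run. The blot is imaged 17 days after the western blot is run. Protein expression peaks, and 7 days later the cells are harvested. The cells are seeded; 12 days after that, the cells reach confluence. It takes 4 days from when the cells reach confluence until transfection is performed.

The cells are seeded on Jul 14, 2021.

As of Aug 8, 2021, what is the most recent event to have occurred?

Protein expression peaks

The cells are seeded: Jul 14, 2021.
The cells reach confluence: Jul 14, 2021 + 12 days = Jul 26, 2021.
Transfection is performed: Jul 26, 2021 + 4 days = Jul 30, 2021.
Protein expression peaks: Jul 30, 2021 + 5 days = Aug 4, 2021.
The cells are harvested: Aug 4, 2021 + 7 days = Aug 11, 2021.
The western blot is run: Aug 11, 2021 + 6 days = Aug 17, 2021.
The blot is imaged: Aug 17, 2021 + 17 days = Sep 3, 2021.
Aug 8, 2021 falls between when protein expression peaks (Aug 4, 2021) and when the cells are harvested (Aug 11, 2021).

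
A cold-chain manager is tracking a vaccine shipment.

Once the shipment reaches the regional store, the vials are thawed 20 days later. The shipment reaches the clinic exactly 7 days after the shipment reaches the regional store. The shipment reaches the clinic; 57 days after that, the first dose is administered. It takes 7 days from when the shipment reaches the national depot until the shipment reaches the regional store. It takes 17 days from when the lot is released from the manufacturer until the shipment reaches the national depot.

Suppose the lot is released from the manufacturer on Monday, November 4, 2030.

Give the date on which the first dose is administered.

Friday, January 31, 2031

The lot is released from the manufacturer: Nov 4, 2030.
The shipment reaches the national depot: Nov 4, 2030 + 17 days = Nov 21, 2030.
The shipment reaches the regional store: Nov 21, 2030 + 7 days = Nov 28, 2030.
The shipment reaches the clinic: Nov 28, 2030 + 7 days = Dec 5, 2030.
The first dose is administered: Dec 5, 2030 + 57 days = Jan 31, 2031.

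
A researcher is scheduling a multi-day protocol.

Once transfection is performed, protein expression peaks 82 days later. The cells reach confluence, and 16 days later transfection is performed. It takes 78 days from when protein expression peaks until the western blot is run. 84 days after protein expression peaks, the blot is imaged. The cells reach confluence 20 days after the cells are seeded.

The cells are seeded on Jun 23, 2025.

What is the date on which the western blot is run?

Jan 5, 2026

The cells are seeded: Jun 23, 2025.
The cells reach confluence: Jun 23, 2025 + 20 days = Jul 13, 2025.
Transfection is performed: Jul 13, 2025 + 16 days = Jul 29, 2025.
Protein expression peaks: Jul 29, 2025 + 82 days = Oct 19, 2025.
The western blot is run: Oct 19, 2025 + 78 days = Jan 5, 2026.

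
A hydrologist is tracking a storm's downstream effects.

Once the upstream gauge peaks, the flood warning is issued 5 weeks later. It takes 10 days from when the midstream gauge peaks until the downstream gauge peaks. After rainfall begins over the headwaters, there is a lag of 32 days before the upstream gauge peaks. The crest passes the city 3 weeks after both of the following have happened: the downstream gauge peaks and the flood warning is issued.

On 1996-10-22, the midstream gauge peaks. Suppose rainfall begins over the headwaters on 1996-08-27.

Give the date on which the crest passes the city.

The midstream gauge peaks: Oct 22, 1996.
The downstream gauge peaks: Oct 22, 1996 + 10 days = Nov 1, 1996.
Rainfall begins over the headwaters: Aug 27, 1996.
The upstream gauge peaks: Aug 27, 1996 + 32 days = Sep 28, 1996.
The flood warning is issued: Sep 28, 1996 + 5 weeks = Nov 2, 1996.
Both prerequisites met — the downstream gauge peaks (Nov 1, 1996), the flood warning is issued (Nov 2, 1996); the later is Nov 2, 1996.
The crest passes the city: Nov 2, 1996 + 3 weeks = Nov 23, 1996.

1996-11-23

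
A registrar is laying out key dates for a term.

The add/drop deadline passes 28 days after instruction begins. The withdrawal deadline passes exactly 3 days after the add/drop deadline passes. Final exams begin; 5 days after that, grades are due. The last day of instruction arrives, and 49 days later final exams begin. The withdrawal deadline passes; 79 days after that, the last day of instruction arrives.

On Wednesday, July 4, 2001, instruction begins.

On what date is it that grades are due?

Saturday, December 15, 2001

Instruction begins: Jul 4, 2001.
The add/drop deadline passes: Jul 4, 2001 + 28 days = Aug 1, 2001.
The withdrawal deadline passes: Aug 1, 2001 + 3 days = Aug 4, 2001.
The last day of instruction arrives: Aug 4, 2001 + 79 days = Oct 22, 2001.
Final exams begin: Oct 22, 2001 + 49 days = Dec 10, 2001.
Grades are due: Dec 10, 2001 + 5 days = Dec 15, 2001.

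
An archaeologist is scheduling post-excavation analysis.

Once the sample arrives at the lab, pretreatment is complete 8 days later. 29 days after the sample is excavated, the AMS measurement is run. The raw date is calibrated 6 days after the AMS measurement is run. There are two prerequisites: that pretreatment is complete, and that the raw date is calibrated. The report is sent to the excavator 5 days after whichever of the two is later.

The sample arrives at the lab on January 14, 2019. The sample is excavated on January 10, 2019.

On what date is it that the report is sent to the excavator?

The sample arrives at the lab: Jan 14, 2019.
Pretreatment is complete: Jan 14, 2019 + 8 days = Jan 22, 2019.
The sample is excavated: Jan 10, 2019.
The AMS measurement is run: Jan 10, 2019 + 29 days = Feb 8, 2019.
The raw date is calibrated: Feb 8, 2019 + 6 days = Feb 14, 2019.
Both prerequisites met — pretreatment is complete (Jan 22, 2019), the raw date is calibrated (Feb 14, 2019); the later is Feb 14, 2019.
The report is sent to the excavator: Feb 14, 2019 + 5 days = Feb 19, 2019.

February 19, 2019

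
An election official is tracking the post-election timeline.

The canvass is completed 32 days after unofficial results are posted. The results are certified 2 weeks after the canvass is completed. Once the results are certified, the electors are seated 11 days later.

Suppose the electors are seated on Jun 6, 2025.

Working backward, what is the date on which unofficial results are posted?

Apr 10, 2025

The electors are seated: Jun 6, 2025.
The results are certified: Jun 6, 2025 − 11 days = May 26, 2025.
The canvass is completed: May 26, 2025 − 2 weeks = May 12, 2025.
Unofficial results are posted: May 12, 2025 − 32 days = Apr 10, 2025.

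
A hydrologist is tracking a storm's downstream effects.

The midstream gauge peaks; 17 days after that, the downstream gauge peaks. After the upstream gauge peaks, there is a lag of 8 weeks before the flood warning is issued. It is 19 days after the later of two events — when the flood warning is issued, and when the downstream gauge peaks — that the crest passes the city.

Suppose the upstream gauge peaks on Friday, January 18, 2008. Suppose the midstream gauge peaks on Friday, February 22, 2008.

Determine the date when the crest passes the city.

The upstream gauge peaks: Jan 18, 2008.
The flood warning is issued: Jan 18, 2008 + 8 weeks = Mar 14, 2008.
The midstream gauge peaks: Feb 22, 2008.
The downstream gauge peaks: Feb 22, 2008 + 17 days = Mar 10, 2008.
Both prerequisites met — the flood warning is issued (Mar 14, 2008), the downstream gauge peaks (Mar 10, 2008); the later is Mar 14, 2008.
The crest passes the city: Mar 14, 2008 + 19 days = Apr 2, 2008.

Wednesday, April 2, 2008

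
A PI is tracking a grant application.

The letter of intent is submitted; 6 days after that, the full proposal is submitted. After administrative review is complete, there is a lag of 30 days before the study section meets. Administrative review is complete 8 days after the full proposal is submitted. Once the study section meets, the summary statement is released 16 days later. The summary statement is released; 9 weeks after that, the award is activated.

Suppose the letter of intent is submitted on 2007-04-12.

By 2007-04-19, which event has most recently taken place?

The full proposal is submitted

The letter of intent is submitted: Apr 12, 2007.
The full proposal is submitted: Apr 12, 2007 + 6 days = Apr 18, 2007.
Administrative review is complete: Apr 18, 2007 + 8 days = Apr 26, 2007.
The study section meets: Apr 26, 2007 + 30 days = May 26, 2007.
The summary statement is released: May 26, 2007 + 16 days = Jun 11, 2007.
The award is activated: Jun 11, 2007 + 9 weeks = Aug 13, 2007.
Apr 19, 2007 falls between when the full proposal is submitted (Apr 18, 2007) and when administrative review is complete (Apr 26, 2007).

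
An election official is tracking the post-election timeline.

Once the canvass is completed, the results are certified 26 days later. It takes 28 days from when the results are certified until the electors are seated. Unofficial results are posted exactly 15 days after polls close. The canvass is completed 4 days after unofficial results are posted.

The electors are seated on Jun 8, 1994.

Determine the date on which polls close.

The electors are seated: Jun 8, 1994.
The results are certified: Jun 8, 1994 − 28 days = May 11, 1994.
The canvass is completed: May 11, 1994 − 26 days = Apr 15, 1994.
Unofficial results are posted: Apr 15, 1994 − 4 days = Apr 11, 1994.
Polls close: Apr 11, 1994 − 15 days = Mar 27, 1994.

Mar 27, 1994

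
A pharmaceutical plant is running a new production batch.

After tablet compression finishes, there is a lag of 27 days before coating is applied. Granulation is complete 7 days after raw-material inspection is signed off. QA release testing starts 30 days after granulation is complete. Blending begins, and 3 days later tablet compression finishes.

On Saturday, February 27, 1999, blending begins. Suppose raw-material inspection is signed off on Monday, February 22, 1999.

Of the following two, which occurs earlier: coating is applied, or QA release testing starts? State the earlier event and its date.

Blending begins: Feb 27, 1999.
Tablet compression finishes: Feb 27, 1999 + 3 days = Mar 2, 1999.
Coating is applied: Mar 2, 1999 + 27 days = Mar 29, 1999.
Raw-material inspection is signed off: Feb 22, 1999.
Granulation is complete: Feb 22, 1999 + 7 days = Mar 1, 1999.
QA release testing starts: Mar 1, 1999 + 30 days = Mar 31, 1999.
Comparing: coating is applied on Mar 29, 1999 vs QA release testing starts on Mar 31, 1999. Earlier: coating is applied.

Coating is applied — Monday, March 29, 1999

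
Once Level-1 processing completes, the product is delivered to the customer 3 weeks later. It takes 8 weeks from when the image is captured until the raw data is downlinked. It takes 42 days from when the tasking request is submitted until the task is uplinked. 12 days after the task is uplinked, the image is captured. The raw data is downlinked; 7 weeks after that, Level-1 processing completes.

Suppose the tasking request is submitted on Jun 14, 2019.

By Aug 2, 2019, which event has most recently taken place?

The task is uplinked

The tasking request is submitted: Jun 14, 2019.
The task is uplinked: Jun 14, 2019 + 42 days = Jul 26, 2019.
The image is captured: Jul 26, 2019 + 12 days = Aug 7, 2019.
The raw data is downlinked: Aug 7, 2019 + 8 weeks = Oct 2, 2019.
Level-1 processing completes: Oct 2, 2019 + 7 weeks = Nov 20, 2019.
The product is delivered to the customer: Nov 20, 2019 + 3 weeks = Dec 11, 2019.
Aug 2, 2019 falls between when the task is uplinked (Jul 26, 2019) and when the image is captured (Aug 7, 2019).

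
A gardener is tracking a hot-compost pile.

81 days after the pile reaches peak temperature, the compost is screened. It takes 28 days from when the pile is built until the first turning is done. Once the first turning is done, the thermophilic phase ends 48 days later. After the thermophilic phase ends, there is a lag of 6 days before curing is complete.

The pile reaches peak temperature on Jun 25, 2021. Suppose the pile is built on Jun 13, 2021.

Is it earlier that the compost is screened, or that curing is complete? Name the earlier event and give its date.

The pile reaches peak temperature: Jun 25, 2021.
The compost is screened: Jun 25, 2021 + 81 days = Sep 14, 2021.
The pile is built: Jun 13, 2021.
The first turning is done: Jun 13, 2021 + 28 days = Jul 11, 2021.
The thermophilic phase ends: Jul 11, 2021 + 48 days = Aug 28, 2021.
Curing is complete: Aug 28, 2021 + 6 days = Sep 3, 2021.
Comparing: the compost is screened on Sep 14, 2021 vs curing is complete on Sep 3, 2021. Earlier: curing is complete.

Curing is complete — Sep 3, 2021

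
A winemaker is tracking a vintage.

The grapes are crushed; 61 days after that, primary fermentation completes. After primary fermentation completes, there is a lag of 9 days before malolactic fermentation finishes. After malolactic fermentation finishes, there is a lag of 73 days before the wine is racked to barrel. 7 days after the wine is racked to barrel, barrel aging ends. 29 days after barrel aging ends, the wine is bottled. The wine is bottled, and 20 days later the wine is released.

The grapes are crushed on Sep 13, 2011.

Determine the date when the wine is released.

Mar 30, 2012

The grapes are crushed: Sep 13, 2011.
Primary fermentation completes: Sep 13, 2011 + 61 days = Nov 13, 2011.
Malolactic fermentation finishes: Nov 13, 2011 + 9 days = Nov 22, 2011.
The wine is racked to barrel: Nov 22, 2011 + 73 days = Feb 3, 2012.
Barrel aging ends: Feb 3, 2012 + 7 days = Feb 10, 2012.
The wine is bottled: Feb 10, 2012 + 29 days = Mar 10, 2012.
The wine is released: Mar 10, 2012 + 20 days = Mar 30, 2012.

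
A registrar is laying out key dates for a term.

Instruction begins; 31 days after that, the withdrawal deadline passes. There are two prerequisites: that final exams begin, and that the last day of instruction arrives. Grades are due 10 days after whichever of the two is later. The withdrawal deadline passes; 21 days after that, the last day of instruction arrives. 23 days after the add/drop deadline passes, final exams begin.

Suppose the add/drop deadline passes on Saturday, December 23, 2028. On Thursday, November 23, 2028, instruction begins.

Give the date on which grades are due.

The add/drop deadline passes: Dec 23, 2028.
Final exams begin: Dec 23, 2028 + 23 days = Jan 15, 2029.
Instruction begins: Nov 23, 2028.
The withdrawal deadline passes: Nov 23, 2028 + 31 days = Dec 24, 2028.
The last day of instruction arrives: Dec 24, 2028 + 21 days = Jan 14, 2029.
Both prerequisites met — final exams begin (Jan 15, 2029), the last day of instruction arrives (Jan 14, 2029); the later is Jan 15, 2029.
Grades are due: Jan 15, 2029 + 10 days = Jan 25, 2029.

Thursday, January 25, 2029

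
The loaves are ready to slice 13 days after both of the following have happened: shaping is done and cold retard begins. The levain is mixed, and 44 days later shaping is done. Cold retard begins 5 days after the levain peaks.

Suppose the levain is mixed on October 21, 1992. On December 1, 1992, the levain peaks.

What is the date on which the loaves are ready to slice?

The levain is mixed: Oct 21, 1992.
Shaping is done: Oct 21, 1992 + 44 days = Dec 4, 1992.
The levain peaks: Dec 1, 1992.
Cold retard begins: Dec 1, 1992 + 5 days = Dec 6, 1992.
Both prerequisites met — shaping is done (Dec 4, 1992), cold retard begins (Dec 6, 1992); the later is Dec 6, 1992.
The loaves are ready to slice: Dec 6, 1992 + 13 days = Dec 19, 1992.

December 19, 1992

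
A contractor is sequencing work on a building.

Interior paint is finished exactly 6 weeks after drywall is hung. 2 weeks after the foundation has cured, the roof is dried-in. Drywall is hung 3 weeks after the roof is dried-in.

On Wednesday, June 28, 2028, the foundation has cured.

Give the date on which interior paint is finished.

The foundation has cured: Jun 28, 2028.
The roof is dried-in: Jun 28, 2028 + 2 weeks = Jul 12, 2028.
Drywall is hung: Jul 12, 2028 + 3 weeks = Aug 2, 2028.
Interior paint is finished: Aug 2, 2028 + 6 weeks = Sep 13, 2028.

Wednesday, September 13, 2028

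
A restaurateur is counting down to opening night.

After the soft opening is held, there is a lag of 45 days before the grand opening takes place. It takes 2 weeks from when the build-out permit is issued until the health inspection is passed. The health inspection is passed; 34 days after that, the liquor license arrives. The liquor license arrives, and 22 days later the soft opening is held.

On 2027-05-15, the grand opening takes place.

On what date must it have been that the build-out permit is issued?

2027-01-20

The grand opening takes place: May 15, 2027.
The soft opening is held: May 15, 2027 − 45 days = Mar 31, 2027.
The liquor license arrives: Mar 31, 2027 − 22 days = Mar 9, 2027.
The health inspection is passed: Mar 9, 2027 − 34 days = Feb 3, 2027.
The build-out permit is issued: Feb 3, 2027 − 2 weeks = Jan 20, 2027.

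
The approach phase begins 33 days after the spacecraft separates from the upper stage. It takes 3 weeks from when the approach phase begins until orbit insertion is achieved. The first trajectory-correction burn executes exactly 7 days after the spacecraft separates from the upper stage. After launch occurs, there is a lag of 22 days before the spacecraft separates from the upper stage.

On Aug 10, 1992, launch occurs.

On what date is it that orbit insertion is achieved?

Oct 25, 1992

Launch occurs: Aug 10, 1992.
The spacecraft separates from the upper stage: Aug 10, 1992 + 22 days = Sep 1, 1992.
The approach phase begins: Sep 1, 1992 + 33 days = Oct 4, 1992.
Orbit insertion is achieved: Oct 4, 1992 + 3 weeks = Oct 25, 1992.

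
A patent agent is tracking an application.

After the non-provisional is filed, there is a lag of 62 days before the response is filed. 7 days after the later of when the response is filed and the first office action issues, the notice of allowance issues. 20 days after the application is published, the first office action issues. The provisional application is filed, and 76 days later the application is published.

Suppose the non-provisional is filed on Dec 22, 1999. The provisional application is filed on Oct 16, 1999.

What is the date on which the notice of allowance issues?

Feb 29, 2000

The non-provisional is filed: Dec 22, 1999.
The response is filed: Dec 22, 1999 + 62 days = Feb 22, 2000.
The provisional application is filed: Oct 16, 1999.
The application is published: Oct 16, 1999 + 76 days = Dec 31, 1999.
The first office action issues: Dec 31, 1999 + 20 days = Jan 20, 2000.
Both prerequisites met — the response is filed (Feb 22, 2000), the first office action issues (Jan 20, 2000); the later is Feb 22, 2000.
The notice of allowance issues: Feb 22, 2000 + 7 days = Feb 29, 2000.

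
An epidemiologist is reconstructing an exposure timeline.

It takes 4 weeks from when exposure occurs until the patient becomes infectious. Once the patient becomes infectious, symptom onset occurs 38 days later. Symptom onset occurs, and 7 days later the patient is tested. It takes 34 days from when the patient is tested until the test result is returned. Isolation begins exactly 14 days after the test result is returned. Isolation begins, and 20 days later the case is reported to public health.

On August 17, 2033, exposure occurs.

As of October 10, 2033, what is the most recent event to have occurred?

The patient becomes infectious

Exposure occurs: Aug 17, 2033.
The patient becomes infectious: Aug 17, 2033 + 4 weeks = Sep 14, 2033.
Symptom onset occurs: Sep 14, 2033 + 38 days = Oct 22, 2033.
The patient is tested: Oct 22, 2033 + 7 days = Oct 29, 2033.
The test result is returned: Oct 29, 2033 + 34 days = Dec 2, 2033.
Isolation begins: Dec 2, 2033 + 14 days = Dec 16, 2033.
The case is reported to public health: Dec 16, 2033 + 20 days = Jan 5, 2034.
Oct 10, 2033 falls between when the patient becomes infectious (Sep 14, 2033) and when symptom onset occurs (Oct 22, 2033).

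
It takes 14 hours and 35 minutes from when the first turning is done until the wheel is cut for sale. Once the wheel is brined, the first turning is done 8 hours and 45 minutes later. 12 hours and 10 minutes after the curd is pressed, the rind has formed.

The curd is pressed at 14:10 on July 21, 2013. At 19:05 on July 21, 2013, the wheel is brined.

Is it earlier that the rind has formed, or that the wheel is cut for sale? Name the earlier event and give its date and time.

The curd is pressed: 14:10 Jul 21, 2013.
The rind has formed: 14:10 Jul 21, 2013 + 12h10m = 02:20 Jul 22, 2013.
The wheel is brined: 19:05 Jul 21, 2013.
The first turning is done: 19:05 Jul 21, 2013 + 8h45m = 03:50 Jul 22, 2013.
The wheel is cut for sale: 03:50 Jul 22, 2013 + 14h35m = 18:25 Jul 22, 2013.
Comparing: the rind has formed at 02:20 Jul 22, 2013 vs the wheel is cut for sale at 18:25 Jul 22, 2013. Earlier: the rind has formed.

The rind has formed — 02:20 on July 22, 2013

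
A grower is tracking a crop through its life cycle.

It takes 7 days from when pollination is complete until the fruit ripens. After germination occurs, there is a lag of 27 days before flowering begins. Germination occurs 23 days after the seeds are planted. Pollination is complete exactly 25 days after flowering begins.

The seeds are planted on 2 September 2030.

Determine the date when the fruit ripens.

The seeds are planted: Sep 2, 2030.
Germination occurs: Sep 2, 2030 + 23 days = Sep 25, 2030.
Flowering begins: Sep 25, 2030 + 27 days = Oct 22, 2030.
Pollination is complete: Oct 22, 2030 + 25 days = Nov 16, 2030.
The fruit ripens: Nov 16, 2030 + 7 days = Nov 23, 2030.

23 November 2030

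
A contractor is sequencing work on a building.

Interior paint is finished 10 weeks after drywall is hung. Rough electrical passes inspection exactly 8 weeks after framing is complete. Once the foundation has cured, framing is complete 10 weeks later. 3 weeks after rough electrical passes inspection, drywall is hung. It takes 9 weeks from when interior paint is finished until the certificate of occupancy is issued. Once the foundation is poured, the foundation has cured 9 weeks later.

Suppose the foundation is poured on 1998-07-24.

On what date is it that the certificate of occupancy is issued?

1999-07-02

The foundation is poured: Jul 24, 1998.
The foundation has cured: Jul 24, 1998 + 9 weeks = Sep 25, 1998.
Framing is complete: Sep 25, 1998 + 10 weeks = Dec 4, 1998.
Rough electrical passes inspection: Dec 4, 1998 + 8 weeks = Jan 29, 1999.
Drywall is hung: Jan 29, 1999 + 3 weeks = Feb 19, 1999.
Interior paint is finished: Feb 19, 1999 + 10 weeks = Apr 30, 1999.
The certificate of occupancy is issued: Apr 30, 1999 + 9 weeks = Jul 2, 1999.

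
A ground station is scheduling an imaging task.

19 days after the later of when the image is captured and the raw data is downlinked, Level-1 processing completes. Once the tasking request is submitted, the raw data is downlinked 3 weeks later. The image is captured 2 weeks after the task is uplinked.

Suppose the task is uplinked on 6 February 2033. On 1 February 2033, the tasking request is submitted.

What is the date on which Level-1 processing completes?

13 March 2033

The task is uplinked: Feb 6, 2033.
The image is captured: Feb 6, 2033 + 2 weeks = Feb 20, 2033.
The tasking request is submitted: Feb 1, 2033.
The raw data is downlinked: Feb 1, 2033 + 3 weeks = Feb 22, 2033.
Both prerequisites met — the image is captured (Feb 20, 2033), the raw data is downlinked (Feb 22, 2033); the later is Feb 22, 2033.
Level-1 processing completes: Feb 22, 2033 + 19 days = Mar 13, 2033.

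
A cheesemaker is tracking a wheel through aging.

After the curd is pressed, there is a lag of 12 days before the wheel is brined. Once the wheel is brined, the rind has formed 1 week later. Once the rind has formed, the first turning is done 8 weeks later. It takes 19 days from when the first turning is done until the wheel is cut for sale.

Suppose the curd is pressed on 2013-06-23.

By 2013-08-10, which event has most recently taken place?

The rind has formed

The curd is pressed: Jun 23, 2013.
The wheel is brined: Jun 23, 2013 + 12 days = Jul 5, 2013.
The rind has formed: Jul 5, 2013 + 1 week = Jul 12, 2013.
The first turning is done: Jul 12, 2013 + 8 weeks = Sep 6, 2013.
The wheel is cut for sale: Sep 6, 2013 + 19 days = Sep 25, 2013.
Aug 10, 2013 falls between when the rind has formed (Jul 12, 2013) and when the first turning is done (Sep 6, 2013).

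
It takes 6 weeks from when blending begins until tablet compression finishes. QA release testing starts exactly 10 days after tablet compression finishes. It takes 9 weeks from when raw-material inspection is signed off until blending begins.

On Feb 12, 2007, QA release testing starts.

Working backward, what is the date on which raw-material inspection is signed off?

Oct 20, 2006

QA release testing starts: Feb 12, 2007.
Tablet compression finishes: Feb 12, 2007 − 10 days = Feb 2, 2007.
Blending begins: Feb 2, 2007 − 6 weeks = Dec 22, 2006.
Raw-material inspection is signed off: Dec 22, 2006 − 9 weeks = Oct 20, 2006.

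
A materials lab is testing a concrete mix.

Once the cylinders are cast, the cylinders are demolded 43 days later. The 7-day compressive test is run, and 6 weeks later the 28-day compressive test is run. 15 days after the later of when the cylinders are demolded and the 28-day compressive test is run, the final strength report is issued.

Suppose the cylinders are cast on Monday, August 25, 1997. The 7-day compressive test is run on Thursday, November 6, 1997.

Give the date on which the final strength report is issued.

The cylinders are cast: Aug 25, 1997.
The cylinders are demolded: Aug 25, 1997 + 43 days = Oct 7, 1997.
The 7-day compressive test is run: Nov 6, 1997.
The 28-day compressive test is run: Nov 6, 1997 + 6 weeks = Dec 18, 1997.
Both prerequisites met — the cylinders are demolded (Oct 7, 1997), the 28-day compressive test is run (Dec 18, 1997); the later is Dec 18, 1997.
The final strength report is issued: Dec 18, 1997 + 15 days = Jan 2, 1998.

Friday, January 2, 1998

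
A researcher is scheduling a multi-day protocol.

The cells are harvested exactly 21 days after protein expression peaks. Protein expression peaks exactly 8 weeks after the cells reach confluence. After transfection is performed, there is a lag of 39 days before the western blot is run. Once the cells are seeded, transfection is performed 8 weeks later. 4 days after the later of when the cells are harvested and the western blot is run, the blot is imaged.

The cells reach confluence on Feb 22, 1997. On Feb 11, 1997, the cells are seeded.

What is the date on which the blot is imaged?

The cells reach confluence: Feb 22, 1997.
Protein expression peaks: Feb 22, 1997 + 8 weeks = Apr 19, 1997.
The cells are harvested: Apr 19, 1997 + 21 days = May 10, 1997.
The cells are seeded: Feb 11, 1997.
Transfection is performed: Feb 11, 1997 + 8 weeks = Apr 8, 1997.
The western blot is run: Apr 8, 1997 + 39 days = May 17, 1997.
Both prerequisites met — the cells are harvested (May 10, 1997), the western blot is run (May 17, 1997); the later is May 17, 1997.
The blot is imaged: May 17, 1997 + 4 days = May 21, 1997.

May 21, 1997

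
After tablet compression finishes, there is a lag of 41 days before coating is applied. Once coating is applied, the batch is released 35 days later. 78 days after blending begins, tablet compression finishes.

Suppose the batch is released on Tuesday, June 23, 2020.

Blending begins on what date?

Tuesday, January 21, 2020

The batch is released: Jun 23, 2020.
Coating is applied: Jun 23, 2020 − 35 days = May 19, 2020.
Tablet compression finishes: May 19, 2020 − 41 days = Apr 8, 2020.
Blending begins: Apr 8, 2020 − 78 days = Jan 21, 2020.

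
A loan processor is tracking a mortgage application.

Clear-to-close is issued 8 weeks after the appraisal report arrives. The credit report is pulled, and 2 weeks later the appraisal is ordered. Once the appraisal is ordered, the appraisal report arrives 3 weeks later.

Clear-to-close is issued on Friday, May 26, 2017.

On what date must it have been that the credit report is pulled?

Clear-to-close is issued: May 26, 2017.
The appraisal report arrives: May 26, 2017 − 8 weeks = Mar 31, 2017.
The appraisal is ordered: Mar 31, 2017 − 3 weeks = Mar 10, 2017.
The credit report is pulled: Mar 10, 2017 − 2 weeks = Feb 24, 2017.

Friday, February 24, 2017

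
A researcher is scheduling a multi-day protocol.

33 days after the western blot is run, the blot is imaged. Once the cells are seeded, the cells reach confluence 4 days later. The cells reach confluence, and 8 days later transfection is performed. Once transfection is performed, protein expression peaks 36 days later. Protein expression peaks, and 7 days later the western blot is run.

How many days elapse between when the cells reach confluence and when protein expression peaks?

Causal path: the cells reach confluence → transfection is performed → protein expression peaks.
Total delay along the path: 8 + 36 = 44 days.

44 days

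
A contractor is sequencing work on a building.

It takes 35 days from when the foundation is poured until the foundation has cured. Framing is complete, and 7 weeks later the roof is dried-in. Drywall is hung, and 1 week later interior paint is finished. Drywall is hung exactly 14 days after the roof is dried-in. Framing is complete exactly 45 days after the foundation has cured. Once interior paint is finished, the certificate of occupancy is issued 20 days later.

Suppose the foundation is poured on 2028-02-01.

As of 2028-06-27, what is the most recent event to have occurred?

Drywall is hung

The foundation is poured: Feb 1, 2028.
The foundation has cured: Feb 1, 2028 + 35 days = Mar 7, 2028.
Framing is complete: Mar 7, 2028 + 45 days = Apr 21, 2028.
The roof is dried-in: Apr 21, 2028 + 7 weeks = Jun 9, 2028.
Drywall is hung: Jun 9, 2028 + 14 days = Jun 23, 2028.
Interior paint is finished: Jun 23, 2028 + 1 week = Jun 30, 2028.
The certificate of occupancy is issued: Jun 30, 2028 + 20 days = Jul 20, 2028.
Jun 27, 2028 falls between when drywall is hung (Jun 23, 2028) and when interior paint is finished (Jun 30, 2028).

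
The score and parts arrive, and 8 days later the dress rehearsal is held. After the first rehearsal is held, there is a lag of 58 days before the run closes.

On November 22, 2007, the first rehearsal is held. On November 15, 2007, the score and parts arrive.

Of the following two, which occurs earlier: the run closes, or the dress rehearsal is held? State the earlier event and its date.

The dress rehearsal is held — November 23, 2007

The first rehearsal is held: Nov 22, 2007.
The run closes: Nov 22, 2007 + 58 days = Jan 19, 2008.
The score and parts arrive: Nov 15, 2007.
The dress rehearsal is held: Nov 15, 2007 + 8 days = Nov 23, 2007.
Comparing: the run closes on Jan 19, 2008 vs the dress rehearsal is held on Nov 23, 2007. Earlier: the dress rehearsal is held.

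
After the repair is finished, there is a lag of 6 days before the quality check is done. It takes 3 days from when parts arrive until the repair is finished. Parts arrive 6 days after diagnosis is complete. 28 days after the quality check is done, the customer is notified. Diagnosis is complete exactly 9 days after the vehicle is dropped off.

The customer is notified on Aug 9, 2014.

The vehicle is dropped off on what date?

Jun 18, 2014

The customer is notified: Aug 9, 2014.
The quality check is done: Aug 9, 2014 − 28 days = Jul 12, 2014.
The repair is finished: Jul 12, 2014 − 6 days = Jul 6, 2014.
Parts arrive: Jul 6, 2014 − 3 days = Jul 3, 2014.
Diagnosis is complete: Jul 3, 2014 − 6 days = Jun 27, 2014.
The vehicle is dropped off: Jun 27, 2014 − 9 days = Jun 18, 2014.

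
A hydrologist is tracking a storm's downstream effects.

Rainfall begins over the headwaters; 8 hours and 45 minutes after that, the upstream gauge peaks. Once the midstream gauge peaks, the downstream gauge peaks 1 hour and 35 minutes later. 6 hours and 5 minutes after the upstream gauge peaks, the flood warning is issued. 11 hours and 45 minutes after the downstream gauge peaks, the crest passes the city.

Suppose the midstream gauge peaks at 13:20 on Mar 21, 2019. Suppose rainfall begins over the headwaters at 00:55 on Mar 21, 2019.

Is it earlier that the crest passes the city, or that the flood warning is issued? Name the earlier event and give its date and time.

The midstream gauge peaks: 13:20 Mar 21, 2019.
The downstream gauge peaks: 13:20 Mar 21, 2019 + 1h35m = 14:55 Mar 21, 2019.
The crest passes the city: 14:55 Mar 21, 2019 + 11h45m = 02:40 Mar 22, 2019.
Rainfall begins over the headwaters: 00:55 Mar 21, 2019.
The upstream gauge peaks: 00:55 Mar 21, 2019 + 8h45m = 09:40 Mar 21, 2019.
The flood warning is issued: 09:40 Mar 21, 2019 + 6h05m = 15:45 Mar 21, 2019.
Comparing: the crest passes the city at 02:40 Mar 22, 2019 vs the flood warning is issued at 15:45 Mar 21, 2019. Earlier: the flood warning is issued.

The flood warning is issued — 15:45 on Mar 21, 2019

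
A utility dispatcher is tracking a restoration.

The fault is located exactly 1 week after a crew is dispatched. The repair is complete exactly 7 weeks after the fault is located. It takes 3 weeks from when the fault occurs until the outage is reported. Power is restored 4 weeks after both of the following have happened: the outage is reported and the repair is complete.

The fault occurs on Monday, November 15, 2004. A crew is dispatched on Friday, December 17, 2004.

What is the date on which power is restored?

The fault occurs: Nov 15, 2004.
The outage is reported: Nov 15, 2004 + 3 weeks = Dec 6, 2004.
A crew is dispatched: Dec 17, 2004.
The fault is located: Dec 17, 2004 + 1 week = Dec 24, 2004.
The repair is complete: Dec 24, 2004 + 7 weeks = Feb 11, 2005.
Both prerequisites met — the outage is reported (Dec 6, 2004), the repair is complete (Feb 11, 2005); the later is Feb 11, 2005.
Power is restored: Feb 11, 2005 + 4 weeks = Mar 11, 2005.

Friday, March 11, 2005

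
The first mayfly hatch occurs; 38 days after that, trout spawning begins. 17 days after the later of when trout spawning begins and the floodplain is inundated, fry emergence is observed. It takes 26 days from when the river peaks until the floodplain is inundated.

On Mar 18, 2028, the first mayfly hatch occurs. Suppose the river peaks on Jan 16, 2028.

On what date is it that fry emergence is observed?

The first mayfly hatch occurs: Mar 18, 2028.
Trout spawning begins: Mar 18, 2028 + 38 days = Apr 25, 2028.
The river peaks: Jan 16, 2028.
The floodplain is inundated: Jan 16, 2028 + 26 days = Feb 11, 2028.
Both prerequisites met — trout spawning begins (Apr 25, 2028), the floodplain is inundated (Feb 11, 2028); the later is Apr 25, 2028.
Fry emergence is observed: Apr 25, 2028 + 17 days = May 12, 2028.

May 12, 2028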